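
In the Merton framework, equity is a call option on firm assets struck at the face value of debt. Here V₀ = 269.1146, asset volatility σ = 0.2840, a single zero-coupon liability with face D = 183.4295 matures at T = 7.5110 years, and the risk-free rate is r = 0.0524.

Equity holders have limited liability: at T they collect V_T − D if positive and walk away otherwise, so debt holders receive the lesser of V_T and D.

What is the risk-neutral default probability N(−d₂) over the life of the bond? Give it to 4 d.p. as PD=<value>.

PD=0.2713

d₁ = [ln(V₀/D) + (r + σ²/2)T] / (σ√T)
   = [ln(269.1146/183.4295) + (0.0524 + 0.5·0.2840²)·7.5110] / (0.2840·√7.5110)
   = [0.383307 + 0.696480] / 0.778336 = 1.387301
d₂ = d₁ − σ√T = 1.387301 − 0.778336 = 0.608965
risk-neutral PD = N(−d₂) = N(-0.608965) = 0.271274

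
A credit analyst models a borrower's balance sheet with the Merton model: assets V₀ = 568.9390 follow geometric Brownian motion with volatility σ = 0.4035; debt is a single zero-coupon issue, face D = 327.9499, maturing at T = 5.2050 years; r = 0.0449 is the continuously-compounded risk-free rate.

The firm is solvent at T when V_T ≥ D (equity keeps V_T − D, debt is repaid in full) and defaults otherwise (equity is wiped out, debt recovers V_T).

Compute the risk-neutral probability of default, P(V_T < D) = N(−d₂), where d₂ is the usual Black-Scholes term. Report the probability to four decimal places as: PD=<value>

d₁ = [ln(V₀/D) + (r + σ²/2)T] / (σ√T)
   = [ln(568.9390/327.9499) + (0.0449 + 0.5·0.4035²)·5.2050] / (0.4035·√5.2050)
   = [0.550912 + 0.657423] / 0.920564 = 1.312604
d₂ = d₁ − σ√T = 1.312604 − 0.920564 = 0.392040
risk-neutral PD = N(−d₂) = N(-0.392040) = 0.347514

PD=0.3475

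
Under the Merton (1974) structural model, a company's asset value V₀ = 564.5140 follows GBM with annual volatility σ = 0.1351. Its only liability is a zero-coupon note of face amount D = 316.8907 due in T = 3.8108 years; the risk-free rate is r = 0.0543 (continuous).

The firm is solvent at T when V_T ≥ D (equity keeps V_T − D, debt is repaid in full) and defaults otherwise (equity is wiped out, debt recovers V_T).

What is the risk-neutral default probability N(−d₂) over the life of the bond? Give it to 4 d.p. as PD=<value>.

PD=0.0022

d₁ = [ln(V₀/D) + (r + σ²/2)T] / (σ√T)
   = [ln(564.5140/316.8907) + (0.0543 + 0.5·0.1351²)·3.8108] / (0.1351·√3.8108)
   = [0.577408 + 0.241704] / 0.263732 = 3.105846
d₂ = d₁ − σ√T = 3.105846 − 0.263732 = 2.842114
risk-neutral PD = N(−d₂) = N(-2.842114) = 0.002241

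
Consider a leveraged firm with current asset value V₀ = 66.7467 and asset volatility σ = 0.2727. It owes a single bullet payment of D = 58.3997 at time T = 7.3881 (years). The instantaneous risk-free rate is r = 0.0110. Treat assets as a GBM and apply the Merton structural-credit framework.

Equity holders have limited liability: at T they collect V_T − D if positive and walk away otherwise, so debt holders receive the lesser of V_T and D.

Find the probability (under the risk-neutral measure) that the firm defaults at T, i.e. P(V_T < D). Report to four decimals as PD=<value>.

d₁ = [ln(V₀/D) + (r + σ²/2)T] / (σ√T)
   = [ln(66.7467/58.3997) + (0.0110 + 0.5·0.2727²)·7.3881] / (0.2727·√7.3881)
   = [0.133594 + 0.355978] / 0.741227 = 0.660489
d₂ = d₁ − σ√T = 0.660489 − 0.741227 = -0.080739
risk-neutral PD = N(−d₂) = N(0.080739) = 0.532175

PD=0.5322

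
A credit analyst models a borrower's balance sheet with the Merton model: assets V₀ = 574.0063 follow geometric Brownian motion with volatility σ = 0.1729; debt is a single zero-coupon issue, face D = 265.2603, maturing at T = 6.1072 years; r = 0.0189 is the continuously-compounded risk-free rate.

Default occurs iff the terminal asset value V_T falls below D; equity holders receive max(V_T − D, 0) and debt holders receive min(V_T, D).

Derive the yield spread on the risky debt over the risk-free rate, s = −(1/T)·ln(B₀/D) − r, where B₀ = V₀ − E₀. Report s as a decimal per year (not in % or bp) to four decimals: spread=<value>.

spread=0.0007

d₁ = [ln(V₀/D) + (r + σ²/2)T] / (σ√T)
   = [ln(574.0063/265.2603) + (0.0189 + 0.5·0.1729²)·6.1072] / (0.1729·√6.1072)
   = [0.771929 + 0.206712] / 0.427283 = 2.290378
d₂ = d₁ − σ√T = 2.290378 − 0.427283 = 1.863094
N(d₁) = 0.989000,  N(d₂) = 0.968775,  e^(−rT) = 0.890986
E₀ = V₀·N(d₁) − D·e^(−rT)·N(d₂)
   = 574.0063·0.989000 − 265.2603·0.890986·0.968775 = 338.728769
B₀ = V₀ − E₀ = 574.0063 − 338.728769 = 235.277531
spread = −(1/T)·ln(B₀/D) − r = −(1/6.1072)·ln(235.277531/265.2603) − 0.0189 = 0.00074007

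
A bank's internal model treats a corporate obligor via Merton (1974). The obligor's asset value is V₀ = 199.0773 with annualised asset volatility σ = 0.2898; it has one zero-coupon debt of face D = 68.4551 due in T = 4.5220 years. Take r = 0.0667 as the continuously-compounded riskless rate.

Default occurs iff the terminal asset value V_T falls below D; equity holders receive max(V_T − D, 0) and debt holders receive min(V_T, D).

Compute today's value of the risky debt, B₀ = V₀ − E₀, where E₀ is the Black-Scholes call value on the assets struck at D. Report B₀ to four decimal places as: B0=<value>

d₁ = [ln(V₀/D) + (r + σ²/2)T] / (σ√T)
   = [ln(199.0773/68.4551) + (0.0667 + 0.5·0.2898²)·4.5220] / (0.2898·√4.5220)
   = [1.067515 + 0.491505] / 0.616260 = 2.529811
d₂ = d₁ − σ√T = 2.529811 − 0.616260 = 1.913552
N(d₁) = 0.994294,  N(d₂) = 0.972161,  e^(−rT) = 0.739621
E₀ = V₀·N(d₁) − D·e^(−rT)·N(d₂)
   = 199.0773·0.994294 − 68.4551·0.739621·0.972161 = 148.719995
B₀ = V₀ − E₀ = 199.0773 − 148.719995 = 50.357305

B0=50.3573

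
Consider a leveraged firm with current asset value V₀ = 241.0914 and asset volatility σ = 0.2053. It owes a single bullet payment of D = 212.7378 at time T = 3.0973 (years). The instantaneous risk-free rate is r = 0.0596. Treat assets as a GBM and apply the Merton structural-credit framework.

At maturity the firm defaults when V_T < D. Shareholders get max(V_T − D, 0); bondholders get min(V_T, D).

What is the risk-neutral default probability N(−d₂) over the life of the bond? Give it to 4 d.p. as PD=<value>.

PD=0.2493

d₁ = [ln(V₀/D) + (r + σ²/2)T] / (σ√T)
   = [ln(241.0914/212.7378) + (0.0596 + 0.5·0.2053²)·3.0973] / (0.2053·√3.0973)
   = [0.125116 + 0.249872] / 0.361311 = 1.037854
d₂ = d₁ − σ√T = 1.037854 − 0.361311 = 0.676543
risk-neutral PD = N(−d₂) = N(-0.676543) = 0.249348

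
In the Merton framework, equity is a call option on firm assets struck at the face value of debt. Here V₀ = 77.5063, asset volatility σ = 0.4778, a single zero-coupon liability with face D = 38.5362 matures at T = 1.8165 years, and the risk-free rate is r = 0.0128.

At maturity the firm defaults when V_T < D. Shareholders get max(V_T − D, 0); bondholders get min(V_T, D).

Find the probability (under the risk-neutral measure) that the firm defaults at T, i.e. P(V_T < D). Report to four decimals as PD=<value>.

PD=0.2121

d₁ = [ln(V₀/D) + (r + σ²/2)T] / (σ√T)
   = [ln(77.5063/38.5362) + (0.0128 + 0.5·0.4778²)·1.8165] / (0.4778·√1.8165)
   = [0.698761 + 0.230598] / 0.643967 = 1.443178
d₂ = d₁ − σ√T = 1.443178 − 0.643967 = 0.799210
risk-neutral PD = N(−d₂) = N(-0.799210) = 0.212084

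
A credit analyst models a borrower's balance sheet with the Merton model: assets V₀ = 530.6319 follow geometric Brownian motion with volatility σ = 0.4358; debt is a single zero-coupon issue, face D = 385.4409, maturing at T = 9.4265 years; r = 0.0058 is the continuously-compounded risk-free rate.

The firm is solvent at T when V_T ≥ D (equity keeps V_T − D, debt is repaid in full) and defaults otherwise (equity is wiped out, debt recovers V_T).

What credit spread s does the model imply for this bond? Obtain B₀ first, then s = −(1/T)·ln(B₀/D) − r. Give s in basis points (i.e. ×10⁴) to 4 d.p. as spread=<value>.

spread=545.9338

d₁ = [ln(V₀/D) + (r + σ²/2)T] / (σ√T)
   = [ln(530.6319/385.4409) + (0.0058 + 0.5·0.4358²)·9.4265] / (0.4358·√9.4265)
   = [0.319681 + 0.949822] / 1.338020 = 0.948792
d₂ = d₁ − σ√T = 0.948792 − 1.338020 = -0.389227
N(d₁) = 0.828637,  N(d₂) = 0.348554,  e^(−rT) = 0.946794
E₀ = V₀·N(d₁) − D·e^(−rT)·N(d₂)
   = 530.6319·0.828637 − 385.4409·0.946794·0.348554 = 312.502242
B₀ = V₀ − E₀ = 530.6319 − 312.502242 = 218.129658
spread = −(1/T)·ln(B₀/D) − r = −(1/9.4265)·ln(218.129658/385.4409) − 0.0058 = 0.05459338
in basis points: 0.05459338 × 10⁴ = 545.9338 bp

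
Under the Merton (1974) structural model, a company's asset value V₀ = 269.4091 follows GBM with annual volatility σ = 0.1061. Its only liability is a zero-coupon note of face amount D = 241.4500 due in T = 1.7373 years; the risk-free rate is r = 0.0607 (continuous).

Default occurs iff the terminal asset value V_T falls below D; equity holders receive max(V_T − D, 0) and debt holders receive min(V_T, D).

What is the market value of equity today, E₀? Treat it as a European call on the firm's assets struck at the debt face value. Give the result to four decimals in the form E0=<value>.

d₁ = [ln(V₀/D) + (r + σ²/2)T] / (σ√T)
   = [ln(269.4091/241.4500) + (0.0607 + 0.5·0.1061²)·1.7373] / (0.1061·√1.7373)
   = [0.109569 + 0.115233] / 0.139847 = 1.607482
d₂ = d₁ − σ√T = 1.607482 − 0.139847 = 1.467635
N(d₁) = 0.946026,  N(d₂) = 0.928898,  e^(−rT) = 0.899916
E₀ = V₀·N(d₁) − D·e^(−rT)·N(d₂)
   = 269.4091·0.946026 − 241.4500·0.899916·0.928898 = 53.032565

E0=53.0326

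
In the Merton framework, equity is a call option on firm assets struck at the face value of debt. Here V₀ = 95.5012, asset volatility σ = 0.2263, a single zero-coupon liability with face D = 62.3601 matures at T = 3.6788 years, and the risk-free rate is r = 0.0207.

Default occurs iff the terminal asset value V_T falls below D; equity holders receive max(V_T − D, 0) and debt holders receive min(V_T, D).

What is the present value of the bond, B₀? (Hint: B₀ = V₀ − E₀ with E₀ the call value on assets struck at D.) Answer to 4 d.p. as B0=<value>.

d₁ = [ln(V₀/D) + (r + σ²/2)T] / (σ√T)
   = [ln(95.5012/62.3601) + (0.0207 + 0.5·0.2263²)·3.6788] / (0.2263·√3.6788)
   = [0.426213 + 0.170350] / 0.434048 = 1.374418
d₂ = d₁ − σ√T = 1.374418 − 0.434048 = 0.940370
N(d₁) = 0.915344,  N(d₂) = 0.826486,  e^(−rT) = 0.926676
E₀ = V₀·N(d₁) − D·e^(−rT)·N(d₂)
   = 95.5012·0.915344 − 62.3601·0.926676·0.826486 = 39.655790
B₀ = V₀ − E₀ = 95.5012 − 39.655790 = 55.845410

B0=55.8454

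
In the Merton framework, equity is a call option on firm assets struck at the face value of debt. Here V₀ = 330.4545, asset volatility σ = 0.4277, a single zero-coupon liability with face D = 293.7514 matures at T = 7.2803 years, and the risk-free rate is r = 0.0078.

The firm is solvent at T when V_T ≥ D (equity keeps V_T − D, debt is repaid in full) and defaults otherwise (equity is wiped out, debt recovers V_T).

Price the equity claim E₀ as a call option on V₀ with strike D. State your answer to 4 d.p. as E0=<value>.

d₁ = [ln(V₀/D) + (r + σ²/2)T] / (σ√T)
   = [ln(330.4545/293.7514) + (0.0078 + 0.5·0.4277²)·7.2803] / (0.4277·√7.2803)
   = [0.117735 + 0.722669] / 1.154021 = 0.728240
d₂ = d₁ − σ√T = 0.728240 − 1.154021 = -0.425782
N(d₁) = 0.766767,  N(d₂) = 0.335133,  e^(−rT) = 0.944796
E₀ = V₀·N(d₁) − D·e^(−rT)·N(d₂)
   = 330.4545·0.766767 − 293.7514·0.944796·0.335133 = 160.370163

E0=160.3702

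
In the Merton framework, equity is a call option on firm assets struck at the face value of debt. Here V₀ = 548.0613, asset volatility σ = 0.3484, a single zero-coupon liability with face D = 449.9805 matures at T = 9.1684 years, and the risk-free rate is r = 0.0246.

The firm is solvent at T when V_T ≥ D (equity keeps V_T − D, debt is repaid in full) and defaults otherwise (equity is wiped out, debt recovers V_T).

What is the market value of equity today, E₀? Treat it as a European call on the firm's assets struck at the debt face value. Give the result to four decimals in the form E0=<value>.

E0=289.7927

d₁ = [ln(V₀/D) + (r + σ²/2)T] / (σ√T)
   = [ln(548.0613/449.9805) + (0.0246 + 0.5·0.3484²)·9.1684] / (0.3484·√9.1684)
   = [0.197183 + 0.781985] / 1.054933 = 0.928180
d₂ = d₁ − σ√T = 0.928180 − 1.054933 = -0.126753
N(d₁) = 0.823343,  N(d₂) = 0.449568,  e^(−rT) = 0.798083
E₀ = V₀·N(d₁) − D·e^(−rT)·N(d₂)
   = 548.0613·0.823343 − 449.9805·0.798083·0.449568 = 289.792743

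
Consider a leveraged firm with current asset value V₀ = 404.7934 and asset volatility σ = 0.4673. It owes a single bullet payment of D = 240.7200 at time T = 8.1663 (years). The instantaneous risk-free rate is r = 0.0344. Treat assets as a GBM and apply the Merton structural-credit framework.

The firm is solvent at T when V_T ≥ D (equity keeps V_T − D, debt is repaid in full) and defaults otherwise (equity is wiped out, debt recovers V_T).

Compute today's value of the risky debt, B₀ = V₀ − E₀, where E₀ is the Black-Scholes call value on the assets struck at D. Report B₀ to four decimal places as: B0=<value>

B0=127.4497

d₁ = [ln(V₀/D) + (r + σ²/2)T] / (σ√T)
   = [ln(404.7934/240.7200) + (0.0344 + 0.5·0.4673²)·8.1663] / (0.4673·√8.1663)
   = [0.519742 + 1.172555] / 1.335391 = 1.267268
d₂ = d₁ − σ√T = 1.267268 − 1.335391 = -0.068123
N(d₁) = 0.897470,  N(d₂) = 0.472844,  e^(−rT) = 0.755088
E₀ = V₀·N(d₁) − D·e^(−rT)·N(d₂)
   = 404.7934·0.897470 − 240.7200·0.755088·0.472844 = 277.343654
B₀ = V₀ − E₀ = 404.7934 − 277.343654 = 127.449746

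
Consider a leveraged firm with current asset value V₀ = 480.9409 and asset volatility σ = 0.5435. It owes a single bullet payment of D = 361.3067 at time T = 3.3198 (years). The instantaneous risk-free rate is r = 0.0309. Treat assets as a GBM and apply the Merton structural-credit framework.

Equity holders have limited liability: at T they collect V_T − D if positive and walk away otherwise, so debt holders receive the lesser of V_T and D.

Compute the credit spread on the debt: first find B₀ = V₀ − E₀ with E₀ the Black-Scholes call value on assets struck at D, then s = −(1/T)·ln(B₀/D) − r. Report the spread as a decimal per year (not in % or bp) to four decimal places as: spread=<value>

spread=0.0925

d₁ = [ln(V₀/D) + (r + σ²/2)T] / (σ√T)
   = [ln(480.9409/361.3067) + (0.0309 + 0.5·0.5435²)·3.3198] / (0.5435·√3.3198)
   = [0.286017 + 0.592903] / 0.990274 = 0.887553
d₂ = d₁ − σ√T = 0.887553 − 0.990274 = -0.102722
N(d₁) = 0.812609,  N(d₂) = 0.459092,  e^(−rT) = 0.902504
E₀ = V₀·N(d₁) − D·e^(−rT)·N(d₂)
   = 480.9409·0.812609 − 361.3067·0.902504·0.459092 = 241.115948
B₀ = V₀ − E₀ = 480.9409 − 241.115948 = 239.824952
spread = −(1/T)·ln(B₀/D) − r = −(1/3.3198)·ln(239.824952/361.3067) − 0.0309 = 0.09254656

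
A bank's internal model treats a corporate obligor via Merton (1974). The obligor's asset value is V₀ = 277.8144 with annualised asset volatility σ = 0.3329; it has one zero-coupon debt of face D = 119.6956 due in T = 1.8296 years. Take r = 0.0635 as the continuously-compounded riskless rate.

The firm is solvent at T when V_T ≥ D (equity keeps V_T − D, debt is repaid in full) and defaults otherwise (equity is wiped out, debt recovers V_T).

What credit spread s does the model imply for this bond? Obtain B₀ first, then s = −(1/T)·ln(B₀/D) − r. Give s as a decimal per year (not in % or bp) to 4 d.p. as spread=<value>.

d₁ = [ln(V₀/D) + (r + σ²/2)T] / (σ√T)
   = [ln(277.8144/119.6956) + (0.0635 + 0.5·0.3329²)·1.8296] / (0.3329·√1.8296)
   = [0.842001 + 0.217560] / 0.450290 = 2.353067
d₂ = d₁ − σ√T = 2.353067 − 0.450290 = 1.902777
N(d₁) = 0.990690,  N(d₂) = 0.971465,  e^(−rT) = 0.890315
E₀ = V₀·N(d₁) − D·e^(−rT)·N(d₂)
   = 277.8144·0.990690 − 119.6956·0.890315·0.971465 = 171.702086
B₀ = V₀ − E₀ = 277.8144 − 171.702086 = 106.112314
spread = −(1/T)·ln(B₀/D) − r = −(1/1.8296)·ln(106.112314/119.6956) − 0.0635 = 0.00233611

spread=0.0023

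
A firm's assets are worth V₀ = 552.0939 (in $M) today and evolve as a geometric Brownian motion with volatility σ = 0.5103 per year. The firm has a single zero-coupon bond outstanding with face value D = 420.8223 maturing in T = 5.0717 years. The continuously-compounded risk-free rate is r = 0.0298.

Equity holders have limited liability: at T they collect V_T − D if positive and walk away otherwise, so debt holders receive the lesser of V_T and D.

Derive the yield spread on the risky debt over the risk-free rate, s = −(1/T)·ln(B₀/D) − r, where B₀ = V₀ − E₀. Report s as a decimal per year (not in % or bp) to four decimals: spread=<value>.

spread=0.0754

d₁ = [ln(V₀/D) + (r + σ²/2)T] / (σ√T)
   = [ln(552.0939/420.8223) + (0.0298 + 0.5·0.5103²)·5.0717] / (0.5103·√5.0717)
   = [0.271507 + 0.811487] / 1.149218 = 0.942376
d₂ = d₁ − σ√T = 0.942376 − 1.149218 = -0.206842
N(d₁) = 0.827000,  N(d₂) = 0.418067,  e^(−rT) = 0.859730
E₀ = V₀·N(d₁) − D·e^(−rT)·N(d₂)
   = 552.0939·0.827000 − 420.8223·0.859730·0.418067 = 305.327734
B₀ = V₀ − E₀ = 552.0939 − 305.327734 = 246.766166
spread = −(1/T)·ln(B₀/D) − r = −(1/5.0717)·ln(246.766166/420.8223) − 0.0298 = 0.07544468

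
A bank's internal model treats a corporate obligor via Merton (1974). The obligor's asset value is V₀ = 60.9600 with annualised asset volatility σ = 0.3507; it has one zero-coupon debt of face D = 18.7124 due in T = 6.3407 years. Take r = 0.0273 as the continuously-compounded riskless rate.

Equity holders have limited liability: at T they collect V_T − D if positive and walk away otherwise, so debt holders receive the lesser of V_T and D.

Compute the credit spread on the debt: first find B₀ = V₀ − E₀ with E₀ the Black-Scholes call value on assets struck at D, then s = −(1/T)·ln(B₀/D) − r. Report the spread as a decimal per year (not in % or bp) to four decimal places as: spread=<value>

d₁ = [ln(V₀/D) + (r + σ²/2)T] / (σ√T)
   = [ln(60.9600/18.7124) + (0.0273 + 0.5·0.3507²)·6.3407] / (0.3507·√6.3407)
   = [1.181032 + 0.563024] / 0.883089 = 1.974949
d₂ = d₁ − σ√T = 1.974949 − 0.883089 = 1.091860
N(d₁) = 0.975863,  N(d₂) = 0.862553,  e^(−rT) = 0.841053
E₀ = V₀·N(d₁) − D·e^(−rT)·N(d₂)
   = 60.9600·0.975863 − 18.7124·0.841053·0.862553 = 45.913659
B₀ = V₀ − E₀ = 60.9600 − 45.913659 = 15.046341
spread = −(1/T)·ln(B₀/D) − r = −(1/6.3407)·ln(15.046341/18.7124) − 0.0273 = 0.00708919

spread=0.0071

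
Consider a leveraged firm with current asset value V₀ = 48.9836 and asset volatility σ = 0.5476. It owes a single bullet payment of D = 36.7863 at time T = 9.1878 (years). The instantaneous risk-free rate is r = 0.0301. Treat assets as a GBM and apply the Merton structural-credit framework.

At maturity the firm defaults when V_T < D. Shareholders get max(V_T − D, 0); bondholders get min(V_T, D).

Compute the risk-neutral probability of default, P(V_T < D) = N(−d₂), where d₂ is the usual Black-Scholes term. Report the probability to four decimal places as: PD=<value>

PD=0.6882

d₁ = [ln(V₀/D) + (r + σ²/2)T] / (σ√T)
   = [ln(48.9836/36.7863) + (0.0301 + 0.5·0.5476²)·9.1878] / (0.5476·√9.1878)
   = [0.286360 + 1.654106] / 1.659851 = 1.169060
d₂ = d₁ − σ√T = 1.169060 − 1.659851 = -0.490791
risk-neutral PD = N(−d₂) = N(0.490791) = 0.688213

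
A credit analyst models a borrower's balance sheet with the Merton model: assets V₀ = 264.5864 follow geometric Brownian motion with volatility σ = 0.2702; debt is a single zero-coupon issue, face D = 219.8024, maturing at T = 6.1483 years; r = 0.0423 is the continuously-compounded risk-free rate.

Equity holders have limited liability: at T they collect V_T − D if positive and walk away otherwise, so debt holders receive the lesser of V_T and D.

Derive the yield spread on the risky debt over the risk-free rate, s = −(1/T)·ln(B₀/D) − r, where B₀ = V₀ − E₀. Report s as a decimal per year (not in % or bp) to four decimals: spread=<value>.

spread=0.0213

d₁ = [ln(V₀/D) + (r + σ²/2)T] / (σ√T)
   = [ln(264.5864/219.8024) + (0.0423 + 0.5·0.2702²)·6.1483] / (0.2702·√6.1483)
   = [0.185439 + 0.484511] / 0.669982 = 0.999952
d₂ = d₁ − σ√T = 0.999952 − 0.669982 = 0.329971
N(d₁) = 0.841333,  N(d₂) = 0.629289,  e^(−rT) = 0.770995
E₀ = V₀·N(d₁) − D·e^(−rT)·N(d₂)
   = 264.5864·0.841333 − 219.8024·0.770995·0.629289 = 115.961863
B₀ = V₀ − E₀ = 264.5864 − 115.961863 = 148.624537
spread = −(1/T)·ln(B₀/D) − r = −(1/6.1483)·ln(148.624537/219.8024) − 0.0423 = 0.02134454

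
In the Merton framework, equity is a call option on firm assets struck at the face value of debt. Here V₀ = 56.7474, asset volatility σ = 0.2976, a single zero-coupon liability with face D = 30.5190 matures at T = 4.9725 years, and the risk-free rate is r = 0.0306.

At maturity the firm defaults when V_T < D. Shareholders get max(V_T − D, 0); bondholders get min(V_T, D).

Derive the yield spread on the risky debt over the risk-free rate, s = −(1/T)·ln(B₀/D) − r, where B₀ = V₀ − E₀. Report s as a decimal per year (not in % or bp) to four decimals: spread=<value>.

spread=0.0118

d₁ = [ln(V₀/D) + (r + σ²/2)T] / (σ√T)
   = [ln(56.7474/30.5190) + (0.0306 + 0.5·0.2976²)·4.9725] / (0.2976·√4.9725)
   = [0.620260 + 0.372355] / 0.663621 = 1.495756
d₂ = d₁ − σ√T = 1.495756 − 0.663621 = 0.832135
N(d₁) = 0.932641,  N(d₂) = 0.797334,  e^(−rT) = 0.858852
E₀ = V₀·N(d₁) − D·e^(−rT)·N(d₂)
   = 56.7474·0.932641 − 30.5190·0.858852·0.797334 = 32.025818
B₀ = V₀ − E₀ = 56.7474 − 32.025818 = 24.721582
spread = −(1/T)·ln(B₀/D) − r = −(1/4.9725)·ln(24.721582/30.5190) − 0.0306 = 0.01176758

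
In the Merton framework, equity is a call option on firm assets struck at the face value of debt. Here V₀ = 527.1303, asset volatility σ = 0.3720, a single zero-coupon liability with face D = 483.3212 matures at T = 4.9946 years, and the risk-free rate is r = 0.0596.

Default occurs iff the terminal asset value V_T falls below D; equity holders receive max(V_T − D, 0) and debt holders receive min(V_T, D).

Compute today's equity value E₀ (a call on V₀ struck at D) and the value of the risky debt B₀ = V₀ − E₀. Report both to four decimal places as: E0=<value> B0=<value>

E0=240.8735 B0=286.2568

d₁ = [ln(V₀/D) + (r + σ²/2)T] / (σ√T)
   = [ln(527.1303/483.3212) + (0.0596 + 0.5·0.3720²)·4.9946] / (0.3720·√4.9946)
   = [0.086766 + 0.643265] / 0.831368 = 0.878108
d₂ = d₁ − σ√T = 0.878108 − 0.831368 = 0.046740
N(d₁) = 0.810057,  N(d₂) = 0.518640,  e^(−rT) = 0.742540
E₀ = V₀·N(d₁) − D·e^(−rT)·N(d₂)
   = 527.1303·0.810057 − 483.3212·0.742540·0.518640 = 240.873547
B₀ = V₀ − E₀ = 527.1303 − 240.873547 = 286.256753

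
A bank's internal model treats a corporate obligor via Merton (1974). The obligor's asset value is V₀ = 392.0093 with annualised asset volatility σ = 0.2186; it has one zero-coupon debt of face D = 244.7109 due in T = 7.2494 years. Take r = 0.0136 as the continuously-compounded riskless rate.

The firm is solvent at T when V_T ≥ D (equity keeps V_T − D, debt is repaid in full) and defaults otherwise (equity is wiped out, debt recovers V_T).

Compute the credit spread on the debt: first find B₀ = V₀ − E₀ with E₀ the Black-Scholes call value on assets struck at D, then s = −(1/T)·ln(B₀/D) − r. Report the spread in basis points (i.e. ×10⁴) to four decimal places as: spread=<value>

d₁ = [ln(V₀/D) + (r + σ²/2)T] / (σ√T)
   = [ln(392.0093/244.7109) + (0.0136 + 0.5·0.2186²)·7.2494] / (0.2186·√7.2494)
   = [0.471208 + 0.271802] / 0.588574 = 1.262389
d₂ = d₁ − σ√T = 1.262389 − 0.588574 = 0.673815
N(d₁) = 0.896596,  N(d₂) = 0.749786,  e^(−rT) = 0.906112
E₀ = V₀·N(d₁) − D·e^(−rT)·N(d₂)
   = 392.0093·0.896596 − 244.7109·0.906112·0.749786 = 185.219672
B₀ = V₀ − E₀ = 392.0093 − 185.219672 = 206.789628
spread = −(1/T)·ln(B₀/D) − r = −(1/7.2494)·ln(206.789628/244.7109) − 0.0136 = 0.00962613
in basis points: 0.00962613 × 10⁴ = 96.2613 bp

spread=96.2613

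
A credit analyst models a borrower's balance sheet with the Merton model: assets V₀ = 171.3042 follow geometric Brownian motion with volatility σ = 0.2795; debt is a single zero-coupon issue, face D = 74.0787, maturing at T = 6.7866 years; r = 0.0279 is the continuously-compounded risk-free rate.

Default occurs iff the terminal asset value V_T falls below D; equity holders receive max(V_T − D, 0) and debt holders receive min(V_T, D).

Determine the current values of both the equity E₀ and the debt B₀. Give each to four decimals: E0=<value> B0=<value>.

d₁ = [ln(V₀/D) + (r + σ²/2)T] / (σ√T)
   = [ln(171.3042/74.0787) + (0.0279 + 0.5·0.2795²)·6.7866] / (0.2795·√6.7866)
   = [0.838313 + 0.454432] / 0.728128 = 1.775435
d₂ = d₁ − σ√T = 1.775435 − 0.728128 = 1.047307
N(d₁) = 0.962087,  N(d₂) = 0.852521,  e^(−rT) = 0.827500
E₀ = V₀·N(d₁) − D·e^(−rT)·N(d₂)
   = 171.3042·0.962087 − 74.0787·0.827500·0.852521 = 112.549896
B₀ = V₀ − E₀ = 171.3042 − 112.549896 = 58.754304

E0=112.5499 B0=58.7543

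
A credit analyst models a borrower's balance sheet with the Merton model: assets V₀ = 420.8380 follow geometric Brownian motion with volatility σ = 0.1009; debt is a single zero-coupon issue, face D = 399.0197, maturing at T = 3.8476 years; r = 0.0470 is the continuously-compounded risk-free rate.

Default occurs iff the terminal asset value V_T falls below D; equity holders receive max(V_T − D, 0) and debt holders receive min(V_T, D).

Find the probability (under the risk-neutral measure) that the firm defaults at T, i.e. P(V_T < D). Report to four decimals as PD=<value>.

d₁ = [ln(V₀/D) + (r + σ²/2)T] / (σ√T)
   = [ln(420.8380/399.0197) + (0.0470 + 0.5·0.1009²)·3.8476] / (0.1009·√3.8476)
   = [0.053237 + 0.200423] / 0.197918 = 1.281641
d₂ = d₁ − σ√T = 1.281641 − 0.197918 = 1.083722
risk-neutral PD = N(−d₂) = N(-1.083722) = 0.139244

PD=0.1392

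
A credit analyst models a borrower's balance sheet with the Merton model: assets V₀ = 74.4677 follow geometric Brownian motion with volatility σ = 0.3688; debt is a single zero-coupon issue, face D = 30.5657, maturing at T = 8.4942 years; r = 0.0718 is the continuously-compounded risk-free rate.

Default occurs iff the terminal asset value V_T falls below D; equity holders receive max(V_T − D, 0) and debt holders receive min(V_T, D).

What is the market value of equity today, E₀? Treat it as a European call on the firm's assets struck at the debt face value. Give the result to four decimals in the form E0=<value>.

E0=59.1214

d₁ = [ln(V₀/D) + (r + σ²/2)T] / (σ√T)
   = [ln(74.4677/30.5657) + (0.0718 + 0.5·0.3688²)·8.4942] / (0.3688·√8.4942)
   = [0.890487 + 1.187546] / 1.074861 = 1.933305
d₂ = d₁ − σ√T = 1.933305 − 1.074861 = 0.858444
N(d₁) = 0.973401,  N(d₂) = 0.804676,  e^(−rT) = 0.543414
E₀ = V₀·N(d₁) − D·e^(−rT)·N(d₂)
   = 74.4677·0.973401 − 30.5657·0.543414·0.804676 = 59.121368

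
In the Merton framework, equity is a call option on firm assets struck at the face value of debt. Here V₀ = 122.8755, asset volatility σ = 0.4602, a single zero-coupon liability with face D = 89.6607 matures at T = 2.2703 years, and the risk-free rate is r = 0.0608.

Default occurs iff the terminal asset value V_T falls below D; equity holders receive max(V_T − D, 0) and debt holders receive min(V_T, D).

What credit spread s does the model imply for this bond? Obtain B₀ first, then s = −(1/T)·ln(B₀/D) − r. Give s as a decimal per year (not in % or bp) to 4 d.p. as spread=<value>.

spread=0.0613

d₁ = [ln(V₀/D) + (r + σ²/2)T] / (σ√T)
   = [ln(122.8755/89.6607) + (0.0608 + 0.5·0.4602²)·2.2703] / (0.4602·√2.2703)
   = [0.315139 + 0.378441] / 0.693407 = 1.000249
d₂ = d₁ − σ√T = 1.000249 − 0.693407 = 0.306842
N(d₁) = 0.841405,  N(d₂) = 0.620518,  e^(−rT) = 0.871069
E₀ = V₀·N(d₁) − D·e^(−rT)·N(d₂)
   = 122.8755·0.841405 − 89.6607·0.871069·0.620518 = 54.925190
B₀ = V₀ − E₀ = 122.8755 − 54.925190 = 67.950310
spread = −(1/T)·ln(B₀/D) − r = −(1/2.2703)·ln(67.950310/89.6607) − 0.0608 = 0.06132300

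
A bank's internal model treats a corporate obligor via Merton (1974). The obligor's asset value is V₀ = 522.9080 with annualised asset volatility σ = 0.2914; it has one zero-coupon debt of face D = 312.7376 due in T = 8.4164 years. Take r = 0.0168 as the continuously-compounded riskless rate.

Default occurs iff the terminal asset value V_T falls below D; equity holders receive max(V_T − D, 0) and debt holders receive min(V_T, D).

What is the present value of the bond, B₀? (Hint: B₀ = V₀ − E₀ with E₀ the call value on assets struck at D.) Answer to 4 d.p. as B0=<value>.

B0=233.5415

d₁ = [ln(V₀/D) + (r + σ²/2)T] / (σ√T)
   = [ln(522.9080/312.7376) + (0.0168 + 0.5·0.2914²)·8.4164] / (0.2914·√8.4164)
   = [0.514041 + 0.498730] / 0.845381 = 1.198005
d₂ = d₁ − σ√T = 1.198005 − 0.845381 = 0.352624
N(d₁) = 0.884543,  N(d₂) = 0.637815,  e^(−rT) = 0.868146
E₀ = V₀·N(d₁) − D·e^(−rT)·N(d₂)
   = 522.9080·0.884543 − 312.7376·0.868146·0.637815 = 289.366470
B₀ = V₀ − E₀ = 522.9080 − 289.366470 = 233.541530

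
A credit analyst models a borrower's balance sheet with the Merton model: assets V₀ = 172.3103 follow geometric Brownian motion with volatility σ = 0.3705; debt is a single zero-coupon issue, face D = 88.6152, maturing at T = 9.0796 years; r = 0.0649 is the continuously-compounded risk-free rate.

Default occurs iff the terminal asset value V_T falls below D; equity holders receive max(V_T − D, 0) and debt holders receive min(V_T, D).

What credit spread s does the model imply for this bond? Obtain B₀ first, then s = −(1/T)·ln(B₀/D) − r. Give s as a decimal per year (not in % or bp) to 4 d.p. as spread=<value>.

spread=0.0145

d₁ = [ln(V₀/D) + (r + σ²/2)T] / (σ√T)
   = [ln(172.3103/88.6152) + (0.0649 + 0.5·0.3705²)·9.0796] / (0.3705·√9.0796)
   = [0.664994 + 1.212446] / 1.116404 = 1.681684
d₂ = d₁ − σ√T = 1.681684 − 1.116404 = 0.565279
N(d₁) = 0.953685,  N(d₂) = 0.714058,  e^(−rT) = 0.554734
E₀ = V₀·N(d₁) − D·e^(−rT)·N(d₂)
   = 172.3103·0.953685 − 88.6152·0.554734·0.714058 = 129.228144
B₀ = V₀ − E₀ = 172.3103 − 129.228144 = 43.082156
spread = −(1/T)·ln(B₀/D) − r = −(1/9.0796)·ln(43.082156/88.6152) − 0.0649 = 0.01453021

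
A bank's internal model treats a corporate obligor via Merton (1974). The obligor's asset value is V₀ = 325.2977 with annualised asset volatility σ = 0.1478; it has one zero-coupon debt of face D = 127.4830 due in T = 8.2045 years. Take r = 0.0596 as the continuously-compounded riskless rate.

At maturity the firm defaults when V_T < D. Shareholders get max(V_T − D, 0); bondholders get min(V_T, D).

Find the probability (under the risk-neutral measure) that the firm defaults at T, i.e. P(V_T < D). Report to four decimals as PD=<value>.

PD=0.0008

d₁ = [ln(V₀/D) + (r + σ²/2)T] / (σ√T)
   = [ln(325.2977/127.4830) + (0.0596 + 0.5·0.1478²)·8.2045] / (0.1478·√8.2045)
   = [0.936758 + 0.578601] / 0.423351 = 3.579439
d₂ = d₁ − σ√T = 3.579439 − 0.423351 = 3.156089
risk-neutral PD = N(−d₂) = N(-3.156089) = 0.000800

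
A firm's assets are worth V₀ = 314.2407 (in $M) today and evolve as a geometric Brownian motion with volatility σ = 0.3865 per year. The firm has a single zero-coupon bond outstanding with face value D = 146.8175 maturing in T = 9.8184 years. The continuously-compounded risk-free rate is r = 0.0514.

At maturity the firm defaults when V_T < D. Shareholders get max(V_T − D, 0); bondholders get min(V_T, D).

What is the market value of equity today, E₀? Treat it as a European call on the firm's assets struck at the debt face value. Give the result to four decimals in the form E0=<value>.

d₁ = [ln(V₀/D) + (r + σ²/2)T] / (σ√T)
   = [ln(314.2407/146.8175) + (0.0514 + 0.5·0.3865²)·9.8184] / (0.3865·√9.8184)
   = [0.760969 + 1.238013] / 1.211072 = 1.650589
d₂ = d₁ − σ√T = 1.650589 − 1.211072 = 0.439518
N(d₁) = 0.950589,  N(d₂) = 0.669857,  e^(−rT) = 0.603707
E₀ = V₀·N(d₁) − D·e^(−rT)·N(d₂)
   = 314.2407·0.950589 − 146.8175·0.603707·0.669857 = 239.341062

E0=239.3411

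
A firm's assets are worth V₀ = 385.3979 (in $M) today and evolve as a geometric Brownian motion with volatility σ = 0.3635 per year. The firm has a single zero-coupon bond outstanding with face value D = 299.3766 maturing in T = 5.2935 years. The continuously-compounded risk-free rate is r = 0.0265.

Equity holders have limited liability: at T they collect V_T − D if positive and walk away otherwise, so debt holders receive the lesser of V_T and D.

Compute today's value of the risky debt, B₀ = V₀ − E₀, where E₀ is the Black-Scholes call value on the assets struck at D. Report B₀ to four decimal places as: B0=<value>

d₁ = [ln(V₀/D) + (r + σ²/2)T] / (σ√T)
   = [ln(385.3979/299.3766) + (0.0265 + 0.5·0.3635²)·5.2935] / (0.3635·√5.2935)
   = [0.252574 + 0.489999] / 0.836327 = 0.887898
d₂ = d₁ − σ√T = 0.887898 − 0.836327 = 0.051572
N(d₁) = 0.812702,  N(d₂) = 0.520565,  e^(−rT) = 0.869117
E₀ = V₀·N(d₁) − D·e^(−rT)·N(d₂)
   = 385.3979·0.812702 − 299.3766·0.869117·0.520565 = 177.766246
B₀ = V₀ − E₀ = 385.3979 − 177.766246 = 207.631654

B0=207.6317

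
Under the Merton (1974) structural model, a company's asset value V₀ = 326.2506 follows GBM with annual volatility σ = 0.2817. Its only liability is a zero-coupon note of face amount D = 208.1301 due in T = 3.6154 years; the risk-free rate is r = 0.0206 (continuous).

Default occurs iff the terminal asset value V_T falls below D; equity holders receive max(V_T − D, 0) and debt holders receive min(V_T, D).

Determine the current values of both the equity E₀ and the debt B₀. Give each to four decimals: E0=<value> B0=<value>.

d₁ = [ln(V₀/D) + (r + σ²/2)T] / (σ√T)
   = [ln(326.2506/208.1301) + (0.0206 + 0.5·0.2817²)·3.6154] / (0.2817·√3.6154)
   = [0.449502 + 0.217927] / 0.535630 = 1.246064
d₂ = d₁ − σ√T = 1.246064 − 0.535630 = 0.710434
N(d₁) = 0.893630,  N(d₂) = 0.761282,  e^(−rT) = 0.928229
E₀ = V₀·N(d₁) − D·e^(−rT)·N(d₂)
   = 326.2506·0.893630 − 208.1301·0.928229·0.761282 = 144.473265
B₀ = V₀ − E₀ = 326.2506 − 144.473265 = 181.777335

E0=144.4733 B0=181.7773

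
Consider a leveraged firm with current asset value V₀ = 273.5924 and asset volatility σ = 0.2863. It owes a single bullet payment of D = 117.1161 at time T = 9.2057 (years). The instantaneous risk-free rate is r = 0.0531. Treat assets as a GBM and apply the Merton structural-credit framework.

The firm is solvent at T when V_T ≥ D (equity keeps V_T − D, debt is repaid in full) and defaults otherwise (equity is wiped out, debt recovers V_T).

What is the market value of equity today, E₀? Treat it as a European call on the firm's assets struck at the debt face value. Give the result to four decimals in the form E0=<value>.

d₁ = [ln(V₀/D) + (r + σ²/2)T] / (σ√T)
   = [ln(273.5924/117.1161) + (0.0531 + 0.5·0.2863²)·9.2057] / (0.2863·√9.2057)
   = [0.848474 + 0.866108] / 0.868660 = 1.973824
d₂ = d₁ − σ√T = 1.973824 − 0.868660 = 1.105164
N(d₁) = 0.975799,  N(d₂) = 0.865456,  e^(−rT) = 0.613348
E₀ = V₀·N(d₁) − D·e^(−rT)·N(d₂)
   = 273.5924·0.975799 − 117.1161·0.613348·0.865456 = 204.802995

E0=204.8030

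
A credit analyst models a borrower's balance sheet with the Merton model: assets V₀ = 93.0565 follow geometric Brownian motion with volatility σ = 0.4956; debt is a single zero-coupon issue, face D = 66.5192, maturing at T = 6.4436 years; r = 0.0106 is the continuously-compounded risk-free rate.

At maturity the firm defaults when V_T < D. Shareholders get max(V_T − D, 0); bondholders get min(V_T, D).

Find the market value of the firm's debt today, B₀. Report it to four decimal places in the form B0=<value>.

B0=39.4657

d₁ = [ln(V₀/D) + (r + σ²/2)T] / (σ√T)
   = [ln(93.0565/66.5192) + (0.0106 + 0.5·0.4956²)·6.4436] / (0.4956·√6.4436)
   = [0.335716 + 0.859639] / 1.258043 = 0.950170
d₂ = d₁ − σ√T = 0.950170 − 1.258043 = -0.307873
N(d₁) = 0.828987,  N(d₂) = 0.379089,  e^(−rT) = 0.933978
E₀ = V₀·N(d₁) − D·e^(−rT)·N(d₂)
   = 93.0565·0.828987 − 66.5192·0.933978·0.379089 = 53.590765
B₀ = V₀ − E₀ = 93.0565 − 53.590765 = 39.465735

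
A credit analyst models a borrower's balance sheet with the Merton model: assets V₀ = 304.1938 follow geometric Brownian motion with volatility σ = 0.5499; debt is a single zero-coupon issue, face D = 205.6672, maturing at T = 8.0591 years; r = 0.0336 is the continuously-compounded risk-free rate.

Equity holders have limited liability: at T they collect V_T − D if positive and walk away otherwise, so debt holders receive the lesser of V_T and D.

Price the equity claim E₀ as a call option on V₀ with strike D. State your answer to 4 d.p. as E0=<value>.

E0=212.8691

d₁ = [ln(V₀/D) + (r + σ²/2)T] / (σ√T)
   = [ln(304.1938/205.6672) + (0.0336 + 0.5·0.5499²)·8.0591] / (0.5499·√8.0591)
   = [0.391406 + 1.489281] / 1.561087 = 1.204730
d₂ = d₁ − σ√T = 1.204730 − 1.561087 = -0.356357
N(d₁) = 0.885846,  N(d₂) = 0.360787,  e^(−rT) = 0.762780
E₀ = V₀·N(d₁) − D·e^(−rT)·N(d₂)
   = 304.1938·0.885846 − 205.6672·0.762780·0.360787 = 212.869132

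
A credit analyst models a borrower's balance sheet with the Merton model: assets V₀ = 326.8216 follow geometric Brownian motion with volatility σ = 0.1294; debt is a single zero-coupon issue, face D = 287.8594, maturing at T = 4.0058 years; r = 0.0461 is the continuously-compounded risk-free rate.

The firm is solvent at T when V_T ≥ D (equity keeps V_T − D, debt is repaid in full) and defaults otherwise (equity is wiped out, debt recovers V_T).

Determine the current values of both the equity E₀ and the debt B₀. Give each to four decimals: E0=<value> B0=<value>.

d₁ = [ln(V₀/D) + (r + σ²/2)T] / (σ√T)
   = [ln(326.8216/287.8594) + (0.0461 + 0.5·0.1294²)·4.0058] / (0.1294·√4.0058)
   = [0.126942 + 0.218205] / 0.258988 = 1.332678
d₂ = d₁ − σ√T = 1.332678 − 0.258988 = 1.073690
N(d₁) = 0.908681,  N(d₂) = 0.858519,  e^(−rT) = 0.831381
E₀ = V₀·N(d₁) − D·e^(−rT)·N(d₂)
   = 326.8216·0.908681 − 287.8594·0.831381·0.858519 = 91.515166
B₀ = V₀ − E₀ = 326.8216 − 91.515166 = 235.306434

E0=91.5152 B0=235.3064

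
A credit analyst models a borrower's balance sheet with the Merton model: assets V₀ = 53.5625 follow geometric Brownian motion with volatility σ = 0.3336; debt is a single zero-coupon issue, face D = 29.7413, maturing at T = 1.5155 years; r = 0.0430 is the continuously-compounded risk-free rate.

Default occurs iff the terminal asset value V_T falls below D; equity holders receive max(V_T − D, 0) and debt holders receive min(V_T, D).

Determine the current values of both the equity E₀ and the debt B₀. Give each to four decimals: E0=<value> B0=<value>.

d₁ = [ln(V₀/D) + (r + σ²/2)T] / (σ√T)
   = [ln(53.5625/29.7413) + (0.0430 + 0.5·0.3336²)·1.5155] / (0.3336·√1.5155)
   = [0.588313 + 0.149496] / 0.410680 = 1.796551
d₂ = d₁ − σ√T = 1.796551 − 0.410680 = 1.385870
N(d₁) = 0.963797,  N(d₂) = 0.917107,  e^(−rT) = 0.936911
E₀ = V₀·N(d₁) − D·e^(−rT)·N(d₂)
   = 53.5625·0.963797 − 29.7413·0.936911·0.917107 = 26.068204
B₀ = V₀ − E₀ = 53.5625 − 26.068204 = 27.494296

E0=26.0682 B0=27.4943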